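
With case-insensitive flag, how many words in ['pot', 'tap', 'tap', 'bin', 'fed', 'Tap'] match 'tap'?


Case-insensitive matching: compare each word's lowercase form to 'tap'.
  'pot' -> lower='pot' -> no
  'tap' -> lower='tap' -> MATCH
  'tap' -> lower='tap' -> MATCH
  'bin' -> lower='bin' -> no
  'fed' -> lower='fed' -> no
  'Tap' -> lower='tap' -> MATCH
Matches: ['tap', 'tap', 'Tap']
Count: 3

3


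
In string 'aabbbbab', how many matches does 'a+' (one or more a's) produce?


Pattern 'a+' matches one or more consecutive a's.
String: 'aabbbbab'
Scanning for runs of a:
  Match 1: 'aa' (length 2)
  Match 2: 'a' (length 1)
Total matches: 2

2


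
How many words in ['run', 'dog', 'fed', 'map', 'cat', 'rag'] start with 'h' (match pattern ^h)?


Pattern ^h anchors to start of word. Check which words begin with 'h':
  'run' -> no
  'dog' -> no
  'fed' -> no
  'map' -> no
  'cat' -> no
  'rag' -> no
Matching words: []
Count: 0

0


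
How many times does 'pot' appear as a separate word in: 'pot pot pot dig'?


Scanning each word for exact match 'pot':
  Word 1: 'pot' -> MATCH
  Word 2: 'pot' -> MATCH
  Word 3: 'pot' -> MATCH
  Word 4: 'dig' -> no
Total matches: 3

3


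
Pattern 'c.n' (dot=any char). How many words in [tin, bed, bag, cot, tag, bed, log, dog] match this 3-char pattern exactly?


Pattern 'c.n' means: starts with 'c', any single char, ends with 'n'.
Checking each word (must be exactly 3 chars):
  'tin' (len=3): no
  'bed' (len=3): no
  'bag' (len=3): no
  'cot' (len=3): no
  'tag' (len=3): no
  'bed' (len=3): no
  'log' (len=3): no
  'dog' (len=3): no
Matching words: []
Total: 0

0


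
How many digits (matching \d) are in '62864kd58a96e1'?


\d matches any digit 0-9.
Scanning '62864kd58a96e1':
  pos 0: '6' -> DIGIT
  pos 1: '2' -> DIGIT
  pos 2: '8' -> DIGIT
  pos 3: '6' -> DIGIT
  pos 4: '4' -> DIGIT
  pos 7: '5' -> DIGIT
  pos 8: '8' -> DIGIT
  pos 10: '9' -> DIGIT
  pos 11: '6' -> DIGIT
  pos 13: '1' -> DIGIT
Digits found: ['6', '2', '8', '6', '4', '5', '8', '9', '6', '1']
Total: 10

10


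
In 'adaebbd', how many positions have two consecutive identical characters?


Looking for consecutive identical characters in 'adaebbd':
  pos 0-1: 'a' vs 'd' -> different
  pos 1-2: 'd' vs 'a' -> different
  pos 2-3: 'a' vs 'e' -> different
  pos 3-4: 'e' vs 'b' -> different
  pos 4-5: 'b' vs 'b' -> MATCH ('bb')
  pos 5-6: 'b' vs 'd' -> different
Consecutive identical pairs: ['bb']
Count: 1

1


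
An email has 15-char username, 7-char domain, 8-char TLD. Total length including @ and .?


An email address has format: username@domain.tld
Username length: 15
'@' character: 1
Domain length: 7
'.' character: 1
TLD length: 8
Total = 15 + 1 + 7 + 1 + 8 = 32

32


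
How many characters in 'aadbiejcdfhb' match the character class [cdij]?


Character class [cdij] matches any of: {c, d, i, j}
Scanning string 'aadbiejcdfhb' character by character:
  pos 0: 'a' -> no
  pos 1: 'a' -> no
  pos 2: 'd' -> MATCH
  pos 3: 'b' -> no
  pos 4: 'i' -> MATCH
  pos 5: 'e' -> no
  pos 6: 'j' -> MATCH
  pos 7: 'c' -> MATCH
  pos 8: 'd' -> MATCH
  pos 9: 'f' -> no
  pos 10: 'h' -> no
  pos 11: 'b' -> no
Total matches: 5

5


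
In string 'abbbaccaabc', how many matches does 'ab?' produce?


Pattern 'ab?' matches 'a' optionally followed by 'b'.
String: 'abbbaccaabc'
Scanning left to right for 'a' then checking next char:
  Match 1: 'ab' (a followed by b)
  Match 2: 'a' (a not followed by b)
  Match 3: 'a' (a not followed by b)
  Match 4: 'ab' (a followed by b)
Total matches: 4

4


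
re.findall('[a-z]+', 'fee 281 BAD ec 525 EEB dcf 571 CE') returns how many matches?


Pattern '[a-z]+' finds one or more lowercase letters.
Text: 'fee 281 BAD ec 525 EEB dcf 571 CE'
Scanning for matches:
  Match 1: 'fee'
  Match 2: 'ec'
  Match 3: 'dcf'
Total matches: 3

3


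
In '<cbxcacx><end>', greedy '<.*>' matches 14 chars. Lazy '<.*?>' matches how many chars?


Greedy '<.*>' tries to match as MUCH as possible.
Lazy '<.*?>' tries to match as LITTLE as possible.

String: '<cbxcacx><end>'
Greedy '<.*>' starts at first '<' and extends to the LAST '>': '<cbxcacx><end>' (14 chars)
Lazy '<.*?>' starts at first '<' and stops at the FIRST '>': '<cbxcacx>' (9 chars)

9


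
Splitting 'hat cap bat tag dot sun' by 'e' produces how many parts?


Splitting by 'e' breaks the string at each occurrence of the separator.
Text: 'hat cap bat tag dot sun'
Parts after split:
  Part 1: 'hat cap bat tag dot sun'
Total parts: 1

1


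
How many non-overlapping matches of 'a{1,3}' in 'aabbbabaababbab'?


Pattern 'a{1,3}' matches between 1 and 3 consecutive a's (greedy).
String: 'aabbbabaababbab'
Finding runs of a's and applying greedy matching:
  Run at pos 0: 'aa' (length 2)
  Run at pos 5: 'a' (length 1)
  Run at pos 7: 'aa' (length 2)
  Run at pos 10: 'a' (length 1)
  Run at pos 13: 'a' (length 1)
Matches: ['aa', 'a', 'aa', 'a', 'a']
Count: 5

5


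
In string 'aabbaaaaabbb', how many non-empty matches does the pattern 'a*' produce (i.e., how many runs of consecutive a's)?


Pattern 'a*' matches zero or more a's. We want non-empty runs of consecutive a's.
String: 'aabbaaaaabbb'
Walking through the string to find runs of a's:
  Run 1: positions 0-1 -> 'aa'
  Run 2: positions 4-8 -> 'aaaaa'
Non-empty runs found: ['aa', 'aaaaa']
Count: 2

2


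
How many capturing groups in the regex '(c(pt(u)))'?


To count capturing groups, count each '(' that starts a group.
Pattern: '(c(pt(u)))'
Walking through the pattern:
  Position 0: '(' -> group #1
  Position 2: '(' -> group #2
  Position 5: '(' -> group #3
Total capturing groups: 3

3


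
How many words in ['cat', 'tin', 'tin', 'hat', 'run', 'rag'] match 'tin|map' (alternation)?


Alternation 'tin|map' matches either 'tin' or 'map'.
Checking each word:
  'cat' -> no
  'tin' -> MATCH
  'tin' -> MATCH
  'hat' -> no
  'run' -> no
  'rag' -> no
Matches: ['tin', 'tin']
Count: 2

2


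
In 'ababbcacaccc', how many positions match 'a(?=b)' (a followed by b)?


Lookahead 'a(?=b)' matches 'a' only when followed by 'b'.
String: 'ababbcacaccc'
Checking each position where char is 'a':
  pos 0: 'a' -> MATCH (next='b')
  pos 2: 'a' -> MATCH (next='b')
  pos 6: 'a' -> no (next='c')
  pos 8: 'a' -> no (next='c')
Matching positions: [0, 2]
Count: 2

2


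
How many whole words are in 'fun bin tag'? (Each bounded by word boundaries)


Word boundaries (\b) mark the start/end of each word.
Text: 'fun bin tag'
Splitting by whitespace:
  Word 1: 'fun'
  Word 2: 'bin'
  Word 3: 'tag'
Total whole words: 3

3


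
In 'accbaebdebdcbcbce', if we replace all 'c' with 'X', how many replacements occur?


re.sub('c', 'X', text) replaces every occurrence of 'c' with 'X'.
Text: 'accbaebdebdcbcbce'
Scanning for 'c':
  pos 1: 'c' -> replacement #1
  pos 2: 'c' -> replacement #2
  pos 11: 'c' -> replacement #3
  pos 13: 'c' -> replacement #4
  pos 15: 'c' -> replacement #5
Total replacements: 5

5


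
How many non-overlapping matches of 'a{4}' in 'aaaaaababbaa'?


Pattern 'a{4}' matches exactly 4 consecutive a's (greedy, non-overlapping).
String: 'aaaaaababbaa'
Scanning for runs of a's:
  Run at pos 0: 'aaaaaa' (length 6) -> 1 match(es)
  Run at pos 7: 'a' (length 1) -> 0 match(es)
  Run at pos 10: 'aa' (length 2) -> 0 match(es)
Matches found: ['aaaa']
Total: 1

1


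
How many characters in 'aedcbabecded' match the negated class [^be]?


Negated class [^be] matches any char NOT in {b, e}
Scanning 'aedcbabecded':
  pos 0: 'a' -> MATCH
  pos 1: 'e' -> no (excluded)
  pos 2: 'd' -> MATCH
  pos 3: 'c' -> MATCH
  pos 4: 'b' -> no (excluded)
  pos 5: 'a' -> MATCH
  pos 6: 'b' -> no (excluded)
  pos 7: 'e' -> no (excluded)
  pos 8: 'c' -> MATCH
  pos 9: 'd' -> MATCH
  pos 10: 'e' -> no (excluded)
  pos 11: 'd' -> MATCH
Total matches: 7

7


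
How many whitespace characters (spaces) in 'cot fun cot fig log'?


\s matches whitespace characters (spaces, tabs, etc.).
Text: 'cot fun cot fig log'
This text has 5 words separated by spaces.
Number of spaces = number of words - 1 = 5 - 1 = 4

4


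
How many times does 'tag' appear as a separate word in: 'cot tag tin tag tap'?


Scanning each word for exact match 'tag':
  Word 1: 'cot' -> no
  Word 2: 'tag' -> MATCH
  Word 3: 'tin' -> no
  Word 4: 'tag' -> MATCH
  Word 5: 'tap' -> no
Total matches: 2

2


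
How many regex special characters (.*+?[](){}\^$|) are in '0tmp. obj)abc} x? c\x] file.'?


Regex special characters are: . * + ? [ ] ( ) { } \ ^ $ |
Scanning '0tmp. obj)abc} x? c\x] file.':
  pos 4: '.' -> SPECIAL
  pos 9: ')' -> SPECIAL
  pos 13: '}' -> SPECIAL
  pos 16: '?' -> SPECIAL
  pos 19: '\' -> SPECIAL
  pos 21: ']' -> SPECIAL
  pos 27: '.' -> SPECIAL
Special chars found: ['.', ')', '}', '?', '\\', ']', '.']
Total: 7

7


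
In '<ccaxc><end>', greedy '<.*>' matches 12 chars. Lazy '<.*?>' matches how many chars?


Greedy '<.*>' tries to match as MUCH as possible.
Lazy '<.*?>' tries to match as LITTLE as possible.

String: '<ccaxc><end>'
Greedy '<.*>' starts at first '<' and extends to the LAST '>': '<ccaxc><end>' (12 chars)
Lazy '<.*?>' starts at first '<' and stops at the FIRST '>': '<ccaxc>' (7 chars)

7


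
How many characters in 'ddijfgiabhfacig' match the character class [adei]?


Character class [adei] matches any of: {a, d, e, i}
Scanning string 'ddijfgiabhfacig' character by character:
  pos 0: 'd' -> MATCH
  pos 1: 'd' -> MATCH
  pos 2: 'i' -> MATCH
  pos 3: 'j' -> no
  pos 4: 'f' -> no
  pos 5: 'g' -> no
  pos 6: 'i' -> MATCH
  pos 7: 'a' -> MATCH
  pos 8: 'b' -> no
  pos 9: 'h' -> no
  pos 10: 'f' -> no
  pos 11: 'a' -> MATCH
  pos 12: 'c' -> no
  pos 13: 'i' -> MATCH
  pos 14: 'g' -> no
Total matches: 7

7


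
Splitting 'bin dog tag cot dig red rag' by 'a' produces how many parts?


Splitting by 'a' breaks the string at each occurrence of the separator.
Text: 'bin dog tag cot dig red rag'
Parts after split:
  Part 1: 'bin dog t'
  Part 2: 'g cot dig red r'
  Part 3: 'g'
Total parts: 3

3


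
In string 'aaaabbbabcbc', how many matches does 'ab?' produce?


Pattern 'ab?' matches 'a' optionally followed by 'b'.
String: 'aaaabbbabcbc'
Scanning left to right for 'a' then checking next char:
  Match 1: 'a' (a not followed by b)
  Match 2: 'a' (a not followed by b)
  Match 3: 'a' (a not followed by b)
  Match 4: 'ab' (a followed by b)
  Match 5: 'ab' (a followed by b)
Total matches: 5

5


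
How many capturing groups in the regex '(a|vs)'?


To count capturing groups, count each '(' that starts a group.
Pattern: '(a|vs)'
Walking through the pattern:
  Position 0: '(' -> group #1
Total capturing groups: 1

1


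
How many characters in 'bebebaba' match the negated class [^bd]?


Negated class [^bd] matches any char NOT in {b, d}
Scanning 'bebebaba':
  pos 0: 'b' -> no (excluded)
  pos 1: 'e' -> MATCH
  pos 2: 'b' -> no (excluded)
  pos 3: 'e' -> MATCH
  pos 4: 'b' -> no (excluded)
  pos 5: 'a' -> MATCH
  pos 6: 'b' -> no (excluded)
  pos 7: 'a' -> MATCH
Total matches: 4

4


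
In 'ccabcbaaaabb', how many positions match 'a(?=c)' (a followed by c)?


Lookahead 'a(?=c)' matches 'a' only when followed by 'c'.
String: 'ccabcbaaaabb'
Checking each position where char is 'a':
  pos 2: 'a' -> no (next='b')
  pos 6: 'a' -> no (next='a')
  pos 7: 'a' -> no (next='a')
  pos 8: 'a' -> no (next='a')
  pos 9: 'a' -> no (next='b')
Matching positions: []
Count: 0

0


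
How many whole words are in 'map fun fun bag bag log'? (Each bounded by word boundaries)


Word boundaries (\b) mark the start/end of each word.
Text: 'map fun fun bag bag log'
Splitting by whitespace:
  Word 1: 'map'
  Word 2: 'fun'
  Word 3: 'fun'
  Word 4: 'bag'
  Word 5: 'bag'
  Word 6: 'log'
Total whole words: 6

6


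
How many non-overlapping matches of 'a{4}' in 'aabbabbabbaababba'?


Pattern 'a{4}' matches exactly 4 consecutive a's (greedy, non-overlapping).
String: 'aabbabbabbaababba'
Scanning for runs of a's:
  Run at pos 0: 'aa' (length 2) -> 0 match(es)
  Run at pos 4: 'a' (length 1) -> 0 match(es)
  Run at pos 7: 'a' (length 1) -> 0 match(es)
  Run at pos 10: 'aa' (length 2) -> 0 match(es)
  Run at pos 13: 'a' (length 1) -> 0 match(es)
  Run at pos 16: 'a' (length 1) -> 0 match(es)
Matches found: []
Total: 0

0


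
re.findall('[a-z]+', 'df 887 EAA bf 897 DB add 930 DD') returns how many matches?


Pattern '[a-z]+' finds one or more lowercase letters.
Text: 'df 887 EAA bf 897 DB add 930 DD'
Scanning for matches:
  Match 1: 'df'
  Match 2: 'bf'
  Match 3: 'add'
Total matches: 3

3


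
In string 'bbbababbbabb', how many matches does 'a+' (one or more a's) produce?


Pattern 'a+' matches one or more consecutive a's.
String: 'bbbababbbabb'
Scanning for runs of a:
  Match 1: 'a' (length 1)
  Match 2: 'a' (length 1)
  Match 3: 'a' (length 1)
Total matches: 3

3


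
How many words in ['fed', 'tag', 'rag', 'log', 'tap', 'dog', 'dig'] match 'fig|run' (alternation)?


Alternation 'fig|run' matches either 'fig' or 'run'.
Checking each word:
  'fed' -> no
  'tag' -> no
  'rag' -> no
  'log' -> no
  'tap' -> no
  'dog' -> no
  'dig' -> no
Matches: []
Count: 0

0


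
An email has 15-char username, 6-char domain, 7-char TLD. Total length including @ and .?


An email address has format: username@domain.tld
Username length: 15
'@' character: 1
Domain length: 6
'.' character: 1
TLD length: 7
Total = 15 + 1 + 6 + 1 + 7 = 30

30


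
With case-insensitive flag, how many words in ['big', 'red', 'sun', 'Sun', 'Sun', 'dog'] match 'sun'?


Case-insensitive matching: compare each word's lowercase form to 'sun'.
  'big' -> lower='big' -> no
  'red' -> lower='red' -> no
  'sun' -> lower='sun' -> MATCH
  'Sun' -> lower='sun' -> MATCH
  'Sun' -> lower='sun' -> MATCH
  'dog' -> lower='dog' -> no
Matches: ['sun', 'Sun', 'Sun']
Count: 3

3


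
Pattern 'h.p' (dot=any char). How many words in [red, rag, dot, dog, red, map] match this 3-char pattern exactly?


Pattern 'h.p' means: starts with 'h', any single char, ends with 'p'.
Checking each word (must be exactly 3 chars):
  'red' (len=3): no
  'rag' (len=3): no
  'dot' (len=3): no
  'dog' (len=3): no
  'red' (len=3): no
  'map' (len=3): no
Matching words: []
Total: 0

0


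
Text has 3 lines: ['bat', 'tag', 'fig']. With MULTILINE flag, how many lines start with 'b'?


With MULTILINE flag, ^ matches the start of each line.
Lines: ['bat', 'tag', 'fig']
Checking which lines start with 'b':
  Line 1: 'bat' -> MATCH
  Line 2: 'tag' -> no
  Line 3: 'fig' -> no
Matching lines: ['bat']
Count: 1

1


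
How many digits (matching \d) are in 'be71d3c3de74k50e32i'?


\d matches any digit 0-9.
Scanning 'be71d3c3de74k50e32i':
  pos 2: '7' -> DIGIT
  pos 3: '1' -> DIGIT
  pos 5: '3' -> DIGIT
  pos 7: '3' -> DIGIT
  pos 10: '7' -> DIGIT
  pos 11: '4' -> DIGIT
  pos 13: '5' -> DIGIT
  pos 14: '0' -> DIGIT
  pos 16: '3' -> DIGIT
  pos 17: '2' -> DIGIT
Digits found: ['7', '1', '3', '3', '7', '4', '5', '0', '3', '2']
Total: 10

10


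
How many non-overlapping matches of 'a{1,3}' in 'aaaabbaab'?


Pattern 'a{1,3}' matches between 1 and 3 consecutive a's (greedy).
String: 'aaaabbaab'
Finding runs of a's and applying greedy matching:
  Run at pos 0: 'aaaa' (length 4)
  Run at pos 6: 'aa' (length 2)
Matches: ['aaa', 'a', 'aa']
Count: 3

3


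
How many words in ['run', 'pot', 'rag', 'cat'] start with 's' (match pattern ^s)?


Pattern ^s anchors to start of word. Check which words begin with 's':
  'run' -> no
  'pot' -> no
  'rag' -> no
  'cat' -> no
Matching words: []
Count: 0

0


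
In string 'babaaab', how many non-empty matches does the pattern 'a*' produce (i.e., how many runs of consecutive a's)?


Pattern 'a*' matches zero or more a's. We want non-empty runs of consecutive a's.
String: 'babaaab'
Walking through the string to find runs of a's:
  Run 1: positions 1-1 -> 'a'
  Run 2: positions 3-5 -> 'aaa'
Non-empty runs found: ['a', 'aaa']
Count: 2

2


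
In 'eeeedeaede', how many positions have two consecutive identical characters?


Looking for consecutive identical characters in 'eeeedeaede':
  pos 0-1: 'e' vs 'e' -> MATCH ('ee')
  pos 1-2: 'e' vs 'e' -> MATCH ('ee')
  pos 2-3: 'e' vs 'e' -> MATCH ('ee')
  pos 3-4: 'e' vs 'd' -> different
  pos 4-5: 'd' vs 'e' -> different
  pos 5-6: 'e' vs 'a' -> different
  pos 6-7: 'a' vs 'e' -> different
  pos 7-8: 'e' vs 'd' -> different
  pos 8-9: 'd' vs 'e' -> different
Consecutive identical pairs: ['ee', 'ee', 'ee']
Count: 3

3


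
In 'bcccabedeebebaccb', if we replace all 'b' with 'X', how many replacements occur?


re.sub('b', 'X', text) replaces every occurrence of 'b' with 'X'.
Text: 'bcccabedeebebaccb'
Scanning for 'b':
  pos 0: 'b' -> replacement #1
  pos 5: 'b' -> replacement #2
  pos 10: 'b' -> replacement #3
  pos 12: 'b' -> replacement #4
  pos 16: 'b' -> replacement #5
Total replacements: 5

5


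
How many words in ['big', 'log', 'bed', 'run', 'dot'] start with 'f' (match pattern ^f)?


Pattern ^f anchors to start of word. Check which words begin with 'f':
  'big' -> no
  'log' -> no
  'bed' -> no
  'run' -> no
  'dot' -> no
Matching words: []
Count: 0

0


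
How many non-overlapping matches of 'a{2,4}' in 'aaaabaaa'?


Pattern 'a{2,4}' matches between 2 and 4 consecutive a's (greedy).
String: 'aaaabaaa'
Finding runs of a's and applying greedy matching:
  Run at pos 0: 'aaaa' (length 4)
  Run at pos 5: 'aaa' (length 3)
Matches: ['aaaa', 'aaa']
Count: 2

2


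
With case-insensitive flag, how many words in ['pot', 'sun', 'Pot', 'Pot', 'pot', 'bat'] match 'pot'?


Case-insensitive matching: compare each word's lowercase form to 'pot'.
  'pot' -> lower='pot' -> MATCH
  'sun' -> lower='sun' -> no
  'Pot' -> lower='pot' -> MATCH
  'Pot' -> lower='pot' -> MATCH
  'pot' -> lower='pot' -> MATCH
  'bat' -> lower='bat' -> no
Matches: ['pot', 'Pot', 'Pot', 'pot']
Count: 4

4


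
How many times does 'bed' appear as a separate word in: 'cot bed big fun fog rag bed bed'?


Scanning each word for exact match 'bed':
  Word 1: 'cot' -> no
  Word 2: 'bed' -> MATCH
  Word 3: 'big' -> no
  Word 4: 'fun' -> no
  Word 5: 'fog' -> no
  Word 6: 'rag' -> no
  Word 7: 'bed' -> MATCH
  Word 8: 'bed' -> MATCH
Total matches: 3

3


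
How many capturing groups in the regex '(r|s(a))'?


To count capturing groups, count each '(' that starts a group.
Pattern: '(r|s(a))'
Walking through the pattern:
  Position 0: '(' -> group #1
  Position 4: '(' -> group #2
Total capturing groups: 2

2


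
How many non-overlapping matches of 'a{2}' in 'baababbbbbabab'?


Pattern 'a{2}' matches exactly 2 consecutive a's (greedy, non-overlapping).
String: 'baababbbbbabab'
Scanning for runs of a's:
  Run at pos 1: 'aa' (length 2) -> 1 match(es)
  Run at pos 4: 'a' (length 1) -> 0 match(es)
  Run at pos 10: 'a' (length 1) -> 0 match(es)
  Run at pos 12: 'a' (length 1) -> 0 match(es)
Matches found: ['aa']
Total: 1

1


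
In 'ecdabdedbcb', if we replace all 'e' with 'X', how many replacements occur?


re.sub('e', 'X', text) replaces every occurrence of 'e' with 'X'.
Text: 'ecdabdedbcb'
Scanning for 'e':
  pos 0: 'e' -> replacement #1
  pos 6: 'e' -> replacement #2
Total replacements: 2

2


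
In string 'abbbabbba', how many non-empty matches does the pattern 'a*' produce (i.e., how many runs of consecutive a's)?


Pattern 'a*' matches zero or more a's. We want non-empty runs of consecutive a's.
String: 'abbbabbba'
Walking through the string to find runs of a's:
  Run 1: positions 0-0 -> 'a'
  Run 2: positions 4-4 -> 'a'
  Run 3: positions 8-8 -> 'a'
Non-empty runs found: ['a', 'a', 'a']
Count: 3

3


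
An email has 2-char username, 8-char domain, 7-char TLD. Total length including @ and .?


An email address has format: username@domain.tld
Username length: 2
'@' character: 1
Domain length: 8
'.' character: 1
TLD length: 7
Total = 2 + 1 + 8 + 1 + 7 = 19

19


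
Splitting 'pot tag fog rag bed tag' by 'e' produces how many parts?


Splitting by 'e' breaks the string at each occurrence of the separator.
Text: 'pot tag fog rag bed tag'
Parts after split:
  Part 1: 'pot tag fog rag b'
  Part 2: 'd tag'
Total parts: 2

2


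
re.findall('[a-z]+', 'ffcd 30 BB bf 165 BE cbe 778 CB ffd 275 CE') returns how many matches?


Pattern '[a-z]+' finds one or more lowercase letters.
Text: 'ffcd 30 BB bf 165 BE cbe 778 CB ffd 275 CE'
Scanning for matches:
  Match 1: 'ffcd'
  Match 2: 'bf'
  Match 3: 'cbe'
  Match 4: 'ffd'
Total matches: 4

4


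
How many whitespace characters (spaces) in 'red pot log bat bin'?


\s matches whitespace characters (spaces, tabs, etc.).
Text: 'red pot log bat bin'
This text has 5 words separated by spaces.
Number of spaces = number of words - 1 = 5 - 1 = 4

4


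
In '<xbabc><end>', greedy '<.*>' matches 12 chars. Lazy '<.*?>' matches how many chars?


Greedy '<.*>' tries to match as MUCH as possible.
Lazy '<.*?>' tries to match as LITTLE as possible.

String: '<xbabc><end>'
Greedy '<.*>' starts at first '<' and extends to the LAST '>': '<xbabc><end>' (12 chars)
Lazy '<.*?>' starts at first '<' and stops at the FIRST '>': '<xbabc>' (7 chars)

7


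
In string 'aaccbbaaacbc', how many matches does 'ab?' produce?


Pattern 'ab?' matches 'a' optionally followed by 'b'.
String: 'aaccbbaaacbc'
Scanning left to right for 'a' then checking next char:
  Match 1: 'a' (a not followed by b)
  Match 2: 'a' (a not followed by b)
  Match 3: 'a' (a not followed by b)
  Match 4: 'a' (a not followed by b)
  Match 5: 'a' (a not followed by b)
Total matches: 5

5


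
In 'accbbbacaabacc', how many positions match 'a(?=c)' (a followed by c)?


Lookahead 'a(?=c)' matches 'a' only when followed by 'c'.
String: 'accbbbacaabacc'
Checking each position where char is 'a':
  pos 0: 'a' -> MATCH (next='c')
  pos 6: 'a' -> MATCH (next='c')
  pos 8: 'a' -> no (next='a')
  pos 9: 'a' -> no (next='b')
  pos 11: 'a' -> MATCH (next='c')
Matching positions: [0, 6, 11]
Count: 3

3


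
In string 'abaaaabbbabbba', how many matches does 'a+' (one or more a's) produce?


Pattern 'a+' matches one or more consecutive a's.
String: 'abaaaabbbabbba'
Scanning for runs of a:
  Match 1: 'a' (length 1)
  Match 2: 'aaaa' (length 4)
  Match 3: 'a' (length 1)
  Match 4: 'a' (length 1)
Total matches: 4

4


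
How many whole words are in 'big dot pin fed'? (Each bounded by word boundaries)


Word boundaries (\b) mark the start/end of each word.
Text: 'big dot pin fed'
Splitting by whitespace:
  Word 1: 'big'
  Word 2: 'dot'
  Word 3: 'pin'
  Word 4: 'fed'
Total whole words: 4

4


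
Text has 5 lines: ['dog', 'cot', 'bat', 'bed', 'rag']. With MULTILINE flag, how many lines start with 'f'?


With MULTILINE flag, ^ matches the start of each line.
Lines: ['dog', 'cot', 'bat', 'bed', 'rag']
Checking which lines start with 'f':
  Line 1: 'dog' -> no
  Line 2: 'cot' -> no
  Line 3: 'bat' -> no
  Line 4: 'bed' -> no
  Line 5: 'rag' -> no
Matching lines: []
Count: 0

0


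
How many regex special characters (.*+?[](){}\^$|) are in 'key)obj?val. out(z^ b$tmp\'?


Regex special characters are: . * + ? [ ] ( ) { } \ ^ $ |
Scanning 'key)obj?val. out(z^ b$tmp\':
  pos 3: ')' -> SPECIAL
  pos 7: '?' -> SPECIAL
  pos 11: '.' -> SPECIAL
  pos 16: '(' -> SPECIAL
  pos 18: '^' -> SPECIAL
  pos 21: '$' -> SPECIAL
  pos 25: '\' -> SPECIAL
Special chars found: [')', '?', '.', '(', '^', '$', '\\']
Total: 7

7


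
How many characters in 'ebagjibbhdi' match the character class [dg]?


Character class [dg] matches any of: {d, g}
Scanning string 'ebagjibbhdi' character by character:
  pos 0: 'e' -> no
  pos 1: 'b' -> no
  pos 2: 'a' -> no
  pos 3: 'g' -> MATCH
  pos 4: 'j' -> no
  pos 5: 'i' -> no
  pos 6: 'b' -> no
  pos 7: 'b' -> no
  pos 8: 'h' -> no
  pos 9: 'd' -> MATCH
  pos 10: 'i' -> no
Total matches: 2

2


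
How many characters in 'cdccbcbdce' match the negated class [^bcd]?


Negated class [^bcd] matches any char NOT in {b, c, d}
Scanning 'cdccbcbdce':
  pos 0: 'c' -> no (excluded)
  pos 1: 'd' -> no (excluded)
  pos 2: 'c' -> no (excluded)
  pos 3: 'c' -> no (excluded)
  pos 4: 'b' -> no (excluded)
  pos 5: 'c' -> no (excluded)
  pos 6: 'b' -> no (excluded)
  pos 7: 'd' -> no (excluded)
  pos 8: 'c' -> no (excluded)
  pos 9: 'e' -> MATCH
Total matches: 1

1


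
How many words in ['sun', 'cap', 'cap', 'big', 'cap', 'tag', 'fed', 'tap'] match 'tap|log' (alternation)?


Alternation 'tap|log' matches either 'tap' or 'log'.
Checking each word:
  'sun' -> no
  'cap' -> no
  'cap' -> no
  'big' -> no
  'cap' -> no
  'tag' -> no
  'fed' -> no
  'tap' -> MATCH
Matches: ['tap']
Count: 1

1


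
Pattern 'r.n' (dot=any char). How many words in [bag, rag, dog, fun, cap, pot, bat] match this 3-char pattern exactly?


Pattern 'r.n' means: starts with 'r', any single char, ends with 'n'.
Checking each word (must be exactly 3 chars):
  'bag' (len=3): no
  'rag' (len=3): no
  'dog' (len=3): no
  'fun' (len=3): no
  'cap' (len=3): no
  'pot' (len=3): no
  'bat' (len=3): no
Matching words: []
Total: 0

0


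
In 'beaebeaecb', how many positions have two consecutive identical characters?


Looking for consecutive identical characters in 'beaebeaecb':
  pos 0-1: 'b' vs 'e' -> different
  pos 1-2: 'e' vs 'a' -> different
  pos 2-3: 'a' vs 'e' -> different
  pos 3-4: 'e' vs 'b' -> different
  pos 4-5: 'b' vs 'e' -> different
  pos 5-6: 'e' vs 'a' -> different
  pos 6-7: 'a' vs 'e' -> different
  pos 7-8: 'e' vs 'c' -> different
  pos 8-9: 'c' vs 'b' -> different
Consecutive identical pairs: []
Count: 0

0


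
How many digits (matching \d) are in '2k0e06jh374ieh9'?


\d matches any digit 0-9.
Scanning '2k0e06jh374ieh9':
  pos 0: '2' -> DIGIT
  pos 2: '0' -> DIGIT
  pos 4: '0' -> DIGIT
  pos 5: '6' -> DIGIT
  pos 8: '3' -> DIGIT
  pos 9: '7' -> DIGIT
  pos 10: '4' -> DIGIT
  pos 14: '9' -> DIGIT
Digits found: ['2', '0', '0', '6', '3', '7', '4', '9']
Total: 8

8


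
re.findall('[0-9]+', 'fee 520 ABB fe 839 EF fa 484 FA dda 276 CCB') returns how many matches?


Pattern '[0-9]+' finds one or more digits.
Text: 'fee 520 ABB fe 839 EF fa 484 FA dda 276 CCB'
Scanning for matches:
  Match 1: '520'
  Match 2: '839'
  Match 3: '484'
  Match 4: '276'
Total matches: 4

4


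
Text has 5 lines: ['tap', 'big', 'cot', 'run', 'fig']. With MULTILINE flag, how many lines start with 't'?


With MULTILINE flag, ^ matches the start of each line.
Lines: ['tap', 'big', 'cot', 'run', 'fig']
Checking which lines start with 't':
  Line 1: 'tap' -> MATCH
  Line 2: 'big' -> no
  Line 3: 'cot' -> no
  Line 4: 'run' -> no
  Line 5: 'fig' -> no
Matching lines: ['tap']
Count: 1

1


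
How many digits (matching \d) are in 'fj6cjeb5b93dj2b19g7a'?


\d matches any digit 0-9.
Scanning 'fj6cjeb5b93dj2b19g7a':
  pos 2: '6' -> DIGIT
  pos 7: '5' -> DIGIT
  pos 9: '9' -> DIGIT
  pos 10: '3' -> DIGIT
  pos 13: '2' -> DIGIT
  pos 15: '1' -> DIGIT
  pos 16: '9' -> DIGIT
  pos 18: '7' -> DIGIT
Digits found: ['6', '5', '9', '3', '2', '1', '9', '7']
Total: 8

8


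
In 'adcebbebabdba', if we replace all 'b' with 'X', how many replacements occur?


re.sub('b', 'X', text) replaces every occurrence of 'b' with 'X'.
Text: 'adcebbebabdba'
Scanning for 'b':
  pos 4: 'b' -> replacement #1
  pos 5: 'b' -> replacement #2
  pos 7: 'b' -> replacement #3
  pos 9: 'b' -> replacement #4
  pos 11: 'b' -> replacement #5
Total replacements: 5

5


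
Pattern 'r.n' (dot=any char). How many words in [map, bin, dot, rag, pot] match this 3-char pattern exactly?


Pattern 'r.n' means: starts with 'r', any single char, ends with 'n'.
Checking each word (must be exactly 3 chars):
  'map' (len=3): no
  'bin' (len=3): no
  'dot' (len=3): no
  'rag' (len=3): no
  'pot' (len=3): no
Matching words: []
Total: 0

0


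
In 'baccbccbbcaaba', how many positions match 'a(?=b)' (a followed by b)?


Lookahead 'a(?=b)' matches 'a' only when followed by 'b'.
String: 'baccbccbbcaaba'
Checking each position where char is 'a':
  pos 1: 'a' -> no (next='c')
  pos 10: 'a' -> no (next='a')
  pos 11: 'a' -> MATCH (next='b')
Matching positions: [11]
Count: 1

1


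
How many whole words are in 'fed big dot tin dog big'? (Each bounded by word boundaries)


Word boundaries (\b) mark the start/end of each word.
Text: 'fed big dot tin dog big'
Splitting by whitespace:
  Word 1: 'fed'
  Word 2: 'big'
  Word 3: 'dot'
  Word 4: 'tin'
  Word 5: 'dog'
  Word 6: 'big'
Total whole words: 6

6


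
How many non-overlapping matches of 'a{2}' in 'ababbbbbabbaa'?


Pattern 'a{2}' matches exactly 2 consecutive a's (greedy, non-overlapping).
String: 'ababbbbbabbaa'
Scanning for runs of a's:
  Run at pos 0: 'a' (length 1) -> 0 match(es)
  Run at pos 2: 'a' (length 1) -> 0 match(es)
  Run at pos 8: 'a' (length 1) -> 0 match(es)
  Run at pos 11: 'aa' (length 2) -> 1 match(es)
Matches found: ['aa']
Total: 1

1


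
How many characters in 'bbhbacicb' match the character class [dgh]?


Character class [dgh] matches any of: {d, g, h}
Scanning string 'bbhbacicb' character by character:
  pos 0: 'b' -> no
  pos 1: 'b' -> no
  pos 2: 'h' -> MATCH
  pos 3: 'b' -> no
  pos 4: 'a' -> no
  pos 5: 'c' -> no
  pos 6: 'i' -> no
  pos 7: 'c' -> no
  pos 8: 'b' -> no
Total matches: 1

1


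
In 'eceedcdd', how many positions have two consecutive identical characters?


Looking for consecutive identical characters in 'eceedcdd':
  pos 0-1: 'e' vs 'c' -> different
  pos 1-2: 'c' vs 'e' -> different
  pos 2-3: 'e' vs 'e' -> MATCH ('ee')
  pos 3-4: 'e' vs 'd' -> different
  pos 4-5: 'd' vs 'c' -> different
  pos 5-6: 'c' vs 'd' -> different
  pos 6-7: 'd' vs 'd' -> MATCH ('dd')
Consecutive identical pairs: ['ee', 'dd']
Count: 2

2


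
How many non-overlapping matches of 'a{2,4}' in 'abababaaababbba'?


Pattern 'a{2,4}' matches between 2 and 4 consecutive a's (greedy).
String: 'abababaaababbba'
Finding runs of a's and applying greedy matching:
  Run at pos 0: 'a' (length 1)
  Run at pos 2: 'a' (length 1)
  Run at pos 4: 'a' (length 1)
  Run at pos 6: 'aaa' (length 3)
  Run at pos 10: 'a' (length 1)
  Run at pos 14: 'a' (length 1)
Matches: ['aaa']
Count: 1

1


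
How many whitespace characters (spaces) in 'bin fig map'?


\s matches whitespace characters (spaces, tabs, etc.).
Text: 'bin fig map'
This text has 3 words separated by spaces.
Number of spaces = number of words - 1 = 3 - 1 = 2

2


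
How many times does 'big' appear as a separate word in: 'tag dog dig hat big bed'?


Scanning each word for exact match 'big':
  Word 1: 'tag' -> no
  Word 2: 'dog' -> no
  Word 3: 'dig' -> no
  Word 4: 'hat' -> no
  Word 5: 'big' -> MATCH
  Word 6: 'bed' -> no
Total matches: 1

1


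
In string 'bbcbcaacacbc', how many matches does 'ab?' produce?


Pattern 'ab?' matches 'a' optionally followed by 'b'.
String: 'bbcbcaacacbc'
Scanning left to right for 'a' then checking next char:
  Match 1: 'a' (a not followed by b)
  Match 2: 'a' (a not followed by b)
  Match 3: 'a' (a not followed by b)
Total matches: 3

3


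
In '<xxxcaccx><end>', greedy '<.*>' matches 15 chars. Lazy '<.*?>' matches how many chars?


Greedy '<.*>' tries to match as MUCH as possible.
Lazy '<.*?>' tries to match as LITTLE as possible.

String: '<xxxcaccx><end>'
Greedy '<.*>' starts at first '<' and extends to the LAST '>': '<xxxcaccx><end>' (15 chars)
Lazy '<.*?>' starts at first '<' and stops at the FIRST '>': '<xxxcaccx>' (10 chars)

10


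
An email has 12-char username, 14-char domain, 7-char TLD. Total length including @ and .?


An email address has format: username@domain.tld
Username length: 12
'@' character: 1
Domain length: 14
'.' character: 1
TLD length: 7
Total = 12 + 1 + 14 + 1 + 7 = 35

35


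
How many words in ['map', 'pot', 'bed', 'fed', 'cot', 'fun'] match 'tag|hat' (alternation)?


Alternation 'tag|hat' matches either 'tag' or 'hat'.
Checking each word:
  'map' -> no
  'pot' -> no
  'bed' -> no
  'fed' -> no
  'cot' -> no
  'fun' -> no
Matches: []
Count: 0

0


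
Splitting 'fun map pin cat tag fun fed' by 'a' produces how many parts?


Splitting by 'a' breaks the string at each occurrence of the separator.
Text: 'fun map pin cat tag fun fed'
Parts after split:
  Part 1: 'fun m'
  Part 2: 'p pin c'
  Part 3: 't t'
  Part 4: 'g fun fed'
Total parts: 4

4


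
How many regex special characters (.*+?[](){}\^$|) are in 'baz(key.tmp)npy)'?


Regex special characters are: . * + ? [ ] ( ) { } \ ^ $ |
Scanning 'baz(key.tmp)npy)':
  pos 3: '(' -> SPECIAL
  pos 7: '.' -> SPECIAL
  pos 11: ')' -> SPECIAL
  pos 15: ')' -> SPECIAL
Special chars found: ['(', '.', ')', ')']
Total: 4

4


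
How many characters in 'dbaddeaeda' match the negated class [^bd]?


Negated class [^bd] matches any char NOT in {b, d}
Scanning 'dbaddeaeda':
  pos 0: 'd' -> no (excluded)
  pos 1: 'b' -> no (excluded)
  pos 2: 'a' -> MATCH
  pos 3: 'd' -> no (excluded)
  pos 4: 'd' -> no (excluded)
  pos 5: 'e' -> MATCH
  pos 6: 'a' -> MATCH
  pos 7: 'e' -> MATCH
  pos 8: 'd' -> no (excluded)
  pos 9: 'a' -> MATCH
Total matches: 5

5


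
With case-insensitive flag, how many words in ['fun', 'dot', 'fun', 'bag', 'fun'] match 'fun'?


Case-insensitive matching: compare each word's lowercase form to 'fun'.
  'fun' -> lower='fun' -> MATCH
  'dot' -> lower='dot' -> no
  'fun' -> lower='fun' -> MATCH
  'bag' -> lower='bag' -> no
  'fun' -> lower='fun' -> MATCH
Matches: ['fun', 'fun', 'fun']
Count: 3

3


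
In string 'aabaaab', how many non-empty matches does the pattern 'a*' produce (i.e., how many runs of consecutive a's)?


Pattern 'a*' matches zero or more a's. We want non-empty runs of consecutive a's.
String: 'aabaaab'
Walking through the string to find runs of a's:
  Run 1: positions 0-1 -> 'aa'
  Run 2: positions 3-5 -> 'aaa'
Non-empty runs found: ['aa', 'aaa']
Count: 2

2


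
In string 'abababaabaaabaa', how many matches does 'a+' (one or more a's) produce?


Pattern 'a+' matches one or more consecutive a's.
String: 'abababaabaaabaa'
Scanning for runs of a:
  Match 1: 'a' (length 1)
  Match 2: 'a' (length 1)
  Match 3: 'a' (length 1)
  Match 4: 'aa' (length 2)
  Match 5: 'aaa' (length 3)
  Match 6: 'aa' (length 2)
Total matches: 6

6


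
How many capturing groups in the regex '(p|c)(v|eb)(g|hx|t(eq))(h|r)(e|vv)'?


To count capturing groups, count each '(' that starts a group.
Pattern: '(p|c)(v|eb)(g|hx|t(eq))(h|r)(e|vv)'
Walking through the pattern:
  Position 0: '(' -> group #1
  Position 5: '(' -> group #2
  Position 11: '(' -> group #3
  Position 18: '(' -> group #4
  Position 23: '(' -> group #5
  Position 28: '(' -> group #6
Total capturing groups: 6

6


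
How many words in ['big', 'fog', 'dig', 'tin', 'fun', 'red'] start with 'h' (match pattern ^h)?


Pattern ^h anchors to start of word. Check which words begin with 'h':
  'big' -> no
  'fog' -> no
  'dig' -> no
  'tin' -> no
  'fun' -> no
  'red' -> no
Matching words: []
Count: 0

0


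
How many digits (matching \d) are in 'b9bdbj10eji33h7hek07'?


\d matches any digit 0-9.
Scanning 'b9bdbj10eji33h7hek07':
  pos 1: '9' -> DIGIT
  pos 6: '1' -> DIGIT
  pos 7: '0' -> DIGIT
  pos 11: '3' -> DIGIT
  pos 12: '3' -> DIGIT
  pos 14: '7' -> DIGIT
  pos 18: '0' -> DIGIT
  pos 19: '7' -> DIGIT
Digits found: ['9', '1', '0', '3', '3', '7', '0', '7']
Total: 8

8


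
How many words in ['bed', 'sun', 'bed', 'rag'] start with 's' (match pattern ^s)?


Pattern ^s anchors to start of word. Check which words begin with 's':
  'bed' -> no
  'sun' -> MATCH (starts with 's')
  'bed' -> no
  'rag' -> no
Matching words: ['sun']
Count: 1

1


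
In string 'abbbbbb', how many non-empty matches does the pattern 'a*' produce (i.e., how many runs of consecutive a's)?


Pattern 'a*' matches zero or more a's. We want non-empty runs of consecutive a's.
String: 'abbbbbb'
Walking through the string to find runs of a's:
  Run 1: positions 0-0 -> 'a'
Non-empty runs found: ['a']
Count: 1

1


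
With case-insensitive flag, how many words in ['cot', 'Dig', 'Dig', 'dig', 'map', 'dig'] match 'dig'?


Case-insensitive matching: compare each word's lowercase form to 'dig'.
  'cot' -> lower='cot' -> no
  'Dig' -> lower='dig' -> MATCH
  'Dig' -> lower='dig' -> MATCH
  'dig' -> lower='dig' -> MATCH
  'map' -> lower='map' -> no
  'dig' -> lower='dig' -> MATCH
Matches: ['Dig', 'Dig', 'dig', 'dig']
Count: 4

4


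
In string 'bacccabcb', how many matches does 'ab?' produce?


Pattern 'ab?' matches 'a' optionally followed by 'b'.
String: 'bacccabcb'
Scanning left to right for 'a' then checking next char:
  Match 1: 'a' (a not followed by b)
  Match 2: 'ab' (a followed by b)
Total matches: 2

2


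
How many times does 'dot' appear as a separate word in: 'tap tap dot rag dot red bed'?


Scanning each word for exact match 'dot':
  Word 1: 'tap' -> no
  Word 2: 'tap' -> no
  Word 3: 'dot' -> MATCH
  Word 4: 'rag' -> no
  Word 5: 'dot' -> MATCH
  Word 6: 'red' -> no
  Word 7: 'bed' -> no
Total matches: 2

2


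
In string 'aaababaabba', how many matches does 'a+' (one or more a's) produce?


Pattern 'a+' matches one or more consecutive a's.
String: 'aaababaabba'
Scanning for runs of a:
  Match 1: 'aaa' (length 3)
  Match 2: 'a' (length 1)
  Match 3: 'aa' (length 2)
  Match 4: 'a' (length 1)
Total matches: 4

4


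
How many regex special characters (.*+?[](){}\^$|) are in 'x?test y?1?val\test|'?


Regex special characters are: . * + ? [ ] ( ) { } \ ^ $ |
Scanning 'x?test y?1?val\test|':
  pos 1: '?' -> SPECIAL
  pos 8: '?' -> SPECIAL
  pos 10: '?' -> SPECIAL
  pos 14: '\' -> SPECIAL
  pos 19: '|' -> SPECIAL
Special chars found: ['?', '?', '?', '\\', '|']
Total: 5

5


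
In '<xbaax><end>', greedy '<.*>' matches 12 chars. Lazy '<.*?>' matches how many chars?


Greedy '<.*>' tries to match as MUCH as possible.
Lazy '<.*?>' tries to match as LITTLE as possible.

String: '<xbaax><end>'
Greedy '<.*>' starts at first '<' and extends to the LAST '>': '<xbaax><end>' (12 chars)
Lazy '<.*?>' starts at first '<' and stops at the FIRST '>': '<xbaax>' (7 chars)

7


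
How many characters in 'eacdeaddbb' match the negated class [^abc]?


Negated class [^abc] matches any char NOT in {a, b, c}
Scanning 'eacdeaddbb':
  pos 0: 'e' -> MATCH
  pos 1: 'a' -> no (excluded)
  pos 2: 'c' -> no (excluded)
  pos 3: 'd' -> MATCH
  pos 4: 'e' -> MATCH
  pos 5: 'a' -> no (excluded)
  pos 6: 'd' -> MATCH
  pos 7: 'd' -> MATCH
  pos 8: 'b' -> no (excluded)
  pos 9: 'b' -> no (excluded)
Total matches: 5

5


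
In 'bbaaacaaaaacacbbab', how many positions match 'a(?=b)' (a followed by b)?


Lookahead 'a(?=b)' matches 'a' only when followed by 'b'.
String: 'bbaaacaaaaacacbbab'
Checking each position where char is 'a':
  pos 2: 'a' -> no (next='a')
  pos 3: 'a' -> no (next='a')
  pos 4: 'a' -> no (next='c')
  pos 6: 'a' -> no (next='a')
  pos 7: 'a' -> no (next='a')
  pos 8: 'a' -> no (next='a')
  pos 9: 'a' -> no (next='a')
  pos 10: 'a' -> no (next='c')
  pos 12: 'a' -> no (next='c')
  pos 16: 'a' -> MATCH (next='b')
Matching positions: [16]
Count: 1

1


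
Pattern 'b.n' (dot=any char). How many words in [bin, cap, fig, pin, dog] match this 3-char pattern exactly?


Pattern 'b.n' means: starts with 'b', any single char, ends with 'n'.
Checking each word (must be exactly 3 chars):
  'bin' (len=3): MATCH
  'cap' (len=3): no
  'fig' (len=3): no
  'pin' (len=3): no
  'dog' (len=3): no
Matching words: ['bin']
Total: 1

1


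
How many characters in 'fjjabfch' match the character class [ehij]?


Character class [ehij] matches any of: {e, h, i, j}
Scanning string 'fjjabfch' character by character:
  pos 0: 'f' -> no
  pos 1: 'j' -> MATCH
  pos 2: 'j' -> MATCH
  pos 3: 'a' -> no
  pos 4: 'b' -> no
  pos 5: 'f' -> no
  pos 6: 'c' -> no
  pos 7: 'h' -> MATCH
Total matches: 3

3


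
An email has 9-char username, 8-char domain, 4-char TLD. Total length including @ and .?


An email address has format: username@domain.tld
Username length: 9
'@' character: 1
Domain length: 8
'.' character: 1
TLD length: 4
Total = 9 + 1 + 8 + 1 + 4 = 23

23


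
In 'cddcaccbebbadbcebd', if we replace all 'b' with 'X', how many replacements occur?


re.sub('b', 'X', text) replaces every occurrence of 'b' with 'X'.
Text: 'cddcaccbebbadbcebd'
Scanning for 'b':
  pos 7: 'b' -> replacement #1
  pos 9: 'b' -> replacement #2
  pos 10: 'b' -> replacement #3
  pos 13: 'b' -> replacement #4
  pos 16: 'b' -> replacement #5
Total replacements: 5

5
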